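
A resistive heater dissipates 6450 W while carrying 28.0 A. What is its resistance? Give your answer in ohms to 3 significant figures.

Rearranging the power relation for the two known quantities gives R = P / I².
R = 6450 / (28.00)² = 8.227 Ω

8.23 Ω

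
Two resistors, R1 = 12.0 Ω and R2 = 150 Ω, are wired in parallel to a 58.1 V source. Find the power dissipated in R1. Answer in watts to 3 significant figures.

R1 sits directly across the source, so P = V²/R with V = 58.1 V.
P_R1 = V² / R1 = (58.1)² / 12.0 Ω = 281.3 W

281 W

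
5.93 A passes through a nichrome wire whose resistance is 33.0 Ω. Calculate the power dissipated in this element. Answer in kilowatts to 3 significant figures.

1.16 kW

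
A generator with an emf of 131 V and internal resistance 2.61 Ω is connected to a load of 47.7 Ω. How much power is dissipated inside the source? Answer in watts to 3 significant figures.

r is in series with the load, so it carries the full circuit current — the loss in it is I²r.
I = ε / (r + R) = 131 / (2.61 + 47.7) = 2.604 A
P_int = I² r = (2.604)² × 2.61 = 17.70 W

17.7 W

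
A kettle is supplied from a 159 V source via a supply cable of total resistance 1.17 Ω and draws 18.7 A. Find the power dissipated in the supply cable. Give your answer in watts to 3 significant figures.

409 W

Line loss is just I²R for the cable — we know both I and R_line directly.
The supply cable carries the full 18.7 A.
P_line = I² R_line = (18.70)² × 1.17 = 409.1 W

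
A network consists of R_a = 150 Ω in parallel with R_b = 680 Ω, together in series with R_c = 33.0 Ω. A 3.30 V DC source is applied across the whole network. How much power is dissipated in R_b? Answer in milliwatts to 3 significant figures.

9.95 mW

Reduce the parallel combination to a single R_p; the circuit then becomes R_p in series with the remaining resistor.
R_p = (150×680)/(150+680) = 122.9 Ω
R_total = R_p + 33.0 = 122.9 + 33.0 = 155.9 Ω
I = V / R_total = 3.30 / 155.9 = 0.02117 A
Voltage across the parallel pair: V_p = I × R_p = 0.02117 × 122.9 = 2.601 V
Use P = V²/R for R_b with V = V_p.
P_R_b = (2.601)² / 680 = 0.009952 W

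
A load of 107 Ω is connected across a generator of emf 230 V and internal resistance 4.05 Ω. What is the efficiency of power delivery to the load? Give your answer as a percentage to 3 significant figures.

η = P_load/(P_load+P_int) = I²R/(I²R+I²r) = R/(R+r) — the I² cancels for series elements.
η = R / (R + r) = 107 / (107 + 4.05) = 0.9635

96.4 %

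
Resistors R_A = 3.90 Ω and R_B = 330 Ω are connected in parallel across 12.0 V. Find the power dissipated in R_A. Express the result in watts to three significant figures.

36.9 W

Each parallel branch sees the full supply voltage, so P = V²/R applies directly to the target branch.
P_R_A = V² / R_A = (12.0)² / 3.90 Ω = 36.92 W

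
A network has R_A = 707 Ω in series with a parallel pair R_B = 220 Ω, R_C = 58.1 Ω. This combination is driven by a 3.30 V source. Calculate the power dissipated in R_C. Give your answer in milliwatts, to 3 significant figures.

Collapse R_B‖R_C to a single equivalent, reducing the network to two series elements.
R_p = (220×58.1)/(220+58.1) = 45.96 Ω
R_total = 707 + 45.96 = 753.0 Ω
I = V / R_total = 3.30 / 753.0 = 0.004383 A
Voltage across the parallel pair: V_p = I × R_p = 0.004383 × 45.96 = 0.2014 V
R_C sees V_p directly, so P = V_p² / R_C.
P_R_C = (0.2014)² / 58.1 = 0.0006984 W

0.698 mW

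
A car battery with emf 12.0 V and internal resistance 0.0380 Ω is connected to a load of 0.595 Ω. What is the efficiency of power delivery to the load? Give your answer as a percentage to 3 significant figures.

94.0 %

η = P_load/(P_load+P_int) = I²R/(I²R+I²r) = R/(R+r) — the I² cancels for series elements.
η = R / (R + r) = 0.595 / (0.595 + 0.0380) = 0.9400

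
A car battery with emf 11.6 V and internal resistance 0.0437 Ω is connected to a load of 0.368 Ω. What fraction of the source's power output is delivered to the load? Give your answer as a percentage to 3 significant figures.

89.4 %

η = P_load/(P_load+P_int) = I²R/(I²R+I²r) = R/(R+r) — the I² cancels for series elements.
η = R / (R + r) = 0.368 / (0.368 + 0.0437) = 0.8939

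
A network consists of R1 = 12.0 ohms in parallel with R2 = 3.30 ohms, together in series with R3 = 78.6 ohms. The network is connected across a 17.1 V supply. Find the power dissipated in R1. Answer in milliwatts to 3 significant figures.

First find R_p for the parallel pair, then treat R_p + R3 as a series loop.
R_p = (12.0×3.30)/(12.0+3.30) = 2.588 Ω
R_total = R_p + 78.6 = 2.588 + 78.6 = 81.19 Ω
I = V / R_total = 17.1 / 81.19 = 0.2106 A
Voltage across the parallel pair: V_p = I × R_p = 0.2106 × 2.588 = 0.5451 V
R1 sits across V_p; its power is V_p²/R.
P_R1 = (0.5451)² / 12.0 = 0.02476 W

24.8 mW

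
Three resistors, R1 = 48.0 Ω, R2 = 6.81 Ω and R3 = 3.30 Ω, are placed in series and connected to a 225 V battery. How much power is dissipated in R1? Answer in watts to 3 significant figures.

In a series string the same current flows through every resistor — find that current, then P = I²R for the one we want.
R_total = 48.0 + 6.81 + 3.30 = 58.11 Ω
I = V / R_total = 225 / 58.11 = 3.872 A
P_R1 = I² × R1 = (3.872)² × 48.0 = 719.6 W

720 W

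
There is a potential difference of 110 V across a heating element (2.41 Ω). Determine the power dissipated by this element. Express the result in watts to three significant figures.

5020 W

With V across and R both known, P = V²/R gives the dissipation directly.
P = (110 V)² / 2.41 Ω = 5021 W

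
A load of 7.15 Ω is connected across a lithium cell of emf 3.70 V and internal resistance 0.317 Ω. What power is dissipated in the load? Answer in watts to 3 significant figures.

1.76 W

Load and internal resistance form a series loop — compute the loop current, then the load power via I²R.
I = ε / (r + R) = 3.70 / (0.317 + 7.15) = 0.4955 A
P_load = I² R = (0.4955)² × 7.15 = 1.756 W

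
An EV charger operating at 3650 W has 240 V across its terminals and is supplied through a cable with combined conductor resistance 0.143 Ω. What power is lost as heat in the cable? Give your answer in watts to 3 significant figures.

The cable and load are in series, so the same current flows in both; the loss is I²R_line.
I = P / V = 3650 / 240 = 15.21 A through the cable.
P_line = I² R_line = (15.21)² × 0.143 = 33.07 W

33.1 W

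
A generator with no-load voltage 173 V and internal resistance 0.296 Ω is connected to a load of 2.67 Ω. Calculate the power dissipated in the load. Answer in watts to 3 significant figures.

9080 W

With r and R in series, I = ε/(r+R); the load dissipates I²R.
I = ε / (r + R) = 173 / (0.296 + 2.67) = 58.33 A
P_load = I² R = (58.33)² × 2.67 = 9084 W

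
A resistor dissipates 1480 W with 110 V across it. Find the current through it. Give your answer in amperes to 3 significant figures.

Rearranging the power relation for the two known quantities gives I = P / V.
I = 1480 / 110 = 13.45 A

13.5 A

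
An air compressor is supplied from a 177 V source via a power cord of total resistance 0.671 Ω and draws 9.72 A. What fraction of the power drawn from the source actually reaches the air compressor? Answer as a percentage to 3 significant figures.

The power cord carries the full 9.72 A.
P_line = I² R_line = (9.720)² × 0.671 = 63.40 W
P_source = V I = 177 × 9.720 = 1720 W; P_load = 1657 W
η = P_load / P_source = 1657 / 1720 = 0.9632

96.3 %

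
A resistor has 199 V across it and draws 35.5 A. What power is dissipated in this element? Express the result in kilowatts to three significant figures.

7.06 kW

With V and I both given, power follows immediately from P = V I.
P = 199 V × 35.50 A = 7064 W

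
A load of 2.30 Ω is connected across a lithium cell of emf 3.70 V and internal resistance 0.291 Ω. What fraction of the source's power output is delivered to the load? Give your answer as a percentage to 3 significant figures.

88.8 %

η = P_load/(P_load+P_int) = I²R/(I²R+I²r) = R/(R+r) — the I² cancels for series elements.
η = R / (R + r) = 2.30 / (2.30 + 0.291) = 0.8877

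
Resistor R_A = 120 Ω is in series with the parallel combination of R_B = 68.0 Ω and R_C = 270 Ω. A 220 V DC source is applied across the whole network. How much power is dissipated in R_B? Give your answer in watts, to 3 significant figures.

Reduce the parallel pair to R_p first; the network is then a simple series string.
R_p = (68.0×270)/(68.0+270) = 54.32 Ω
R_total = 120 + 54.32 = 174.3 Ω
I = V / R_total = 220 / 174.3 = 1.262 A
Voltage across the parallel pair: V_p = I × R_p = 1.262 × 54.32 = 68.55 V
With V_p across R_B, its power is V_p²/R_B.
P_R_B = (68.55)² / 68.0 = 69.11 W

69.1 W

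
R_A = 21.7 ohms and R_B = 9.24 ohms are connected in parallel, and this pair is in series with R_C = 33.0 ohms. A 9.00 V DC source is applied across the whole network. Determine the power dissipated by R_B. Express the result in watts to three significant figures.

First find R_p for the parallel pair, then treat R_p + R_C as a series loop.
R_p = (21.7×9.24)/(21.7+9.24) = 6.481 Ω
R_total = R_p + 33.0 = 6.481 + 33.0 = 39.48 Ω
I = V / R_total = 9.00 / 39.48 = 0.2280 A
Voltage across the parallel pair: V_p = I × R_p = 0.2280 × 6.481 = 1.477 V
R_B has V_p across it, so P = V_p²/R_B.
P_R_B = (1.477)² / 9.24 = 0.2362 W

0.236 W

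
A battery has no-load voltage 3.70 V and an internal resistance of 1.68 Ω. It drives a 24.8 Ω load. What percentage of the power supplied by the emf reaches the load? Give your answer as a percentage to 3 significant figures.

Both r and R carry the same current, so the power split is just the resistance split: η = R/(R+r).
η = R / (R + r) = 24.8 / (24.8 + 1.68) = 0.9366

93.7 %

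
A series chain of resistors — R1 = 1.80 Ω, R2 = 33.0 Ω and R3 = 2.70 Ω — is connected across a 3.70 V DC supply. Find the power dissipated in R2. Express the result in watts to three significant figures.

0.321 W

Series elements share the same current, so find I first, then use P = I²R.
R_total = 1.80 + 33.0 + 2.70 = 37.50 Ω
I = V / R_total = 3.70 / 37.50 = 0.09867 A
P_R2 = I² × R2 = (0.09867)² × 33.0 = 0.3213 W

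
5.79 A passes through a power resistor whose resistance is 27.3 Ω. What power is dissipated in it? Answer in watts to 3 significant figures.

Knowing I and R, the power is just I²R — no need to find V first.
P = (5.790 A)² × 27.3 Ω = 915.2 W

915 W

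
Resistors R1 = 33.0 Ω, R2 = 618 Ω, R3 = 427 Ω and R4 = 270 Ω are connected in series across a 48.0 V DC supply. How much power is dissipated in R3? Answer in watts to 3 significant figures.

0.541 W

The current is common to all series resistors; compute it, then apply P = I²R for the target.
R_total = 33.0 + 618 + 427 + 270 = 1348 Ω
I = V / R_total = 48.0 / 1348 = 0.03561 A
P_R3 = I² × R3 = (0.03561)² × 427 = 0.5414 W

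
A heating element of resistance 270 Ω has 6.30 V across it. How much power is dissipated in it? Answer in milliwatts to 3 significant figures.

With V across and R both known, P = V²/R gives the dissipation directly.
P = (6.30 V)² / 270 Ω = 0.1470 W

147 mW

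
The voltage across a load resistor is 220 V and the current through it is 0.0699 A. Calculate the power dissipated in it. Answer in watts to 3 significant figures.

15.4 W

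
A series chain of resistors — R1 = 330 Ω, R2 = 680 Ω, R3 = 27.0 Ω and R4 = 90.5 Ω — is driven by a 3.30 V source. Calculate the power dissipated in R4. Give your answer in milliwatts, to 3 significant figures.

The current is common to all series resistors; compute it, then apply P = I²R for the target.
R_total = 330 + 680 + 27.0 + 90.5 = 1128 Ω
I = V / R_total = 3.30 / 1128 = 0.002927 A
P_R4 = I² × R4 = (0.002927)² × 90.5 = 0.0007753 W

0.775 mW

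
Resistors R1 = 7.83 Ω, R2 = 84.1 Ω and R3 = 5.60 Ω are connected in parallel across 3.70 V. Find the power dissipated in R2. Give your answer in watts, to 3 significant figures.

0.163 W

R2 sits directly across the source, so P = V²/R with V = 3.70 V.
P_R2 = V² / R2 = (3.70)² / 84.1 Ω = 0.1628 W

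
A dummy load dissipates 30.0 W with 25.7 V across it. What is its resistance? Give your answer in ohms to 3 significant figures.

The two known quantities fix the third via R = V² / P.
R = (25.7)² / 30.0 = 22.02 Ω

22.0 Ω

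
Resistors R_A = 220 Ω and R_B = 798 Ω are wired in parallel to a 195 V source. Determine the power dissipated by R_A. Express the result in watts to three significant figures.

173 W

The supply voltage appears across each parallel branch — just use P = V²/R_A.
P_R_A = V² / R_A = (195)² / 220 Ω = 172.8 W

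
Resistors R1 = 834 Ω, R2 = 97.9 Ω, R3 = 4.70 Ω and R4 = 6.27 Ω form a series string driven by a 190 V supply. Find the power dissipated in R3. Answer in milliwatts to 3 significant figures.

191 mW

Series elements share the same current, so find I first, then use P = I²R.
R_total = 834 + 97.9 + 4.70 + 6.27 = 942.9 Ω
I = V / R_total = 190 / 942.9 = 0.2015 A
P_R3 = I² × R3 = (0.2015)² × 4.70 = 0.1909 W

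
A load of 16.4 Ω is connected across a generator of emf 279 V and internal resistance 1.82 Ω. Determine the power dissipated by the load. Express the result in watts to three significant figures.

3850 W

With r and R in series, I = ε/(r+R); the load dissipates I²R.
I = ε / (r + R) = 279 / (1.82 + 16.4) = 15.31 A
P_load = I² R = (15.31)² × 16.4 = 3846 W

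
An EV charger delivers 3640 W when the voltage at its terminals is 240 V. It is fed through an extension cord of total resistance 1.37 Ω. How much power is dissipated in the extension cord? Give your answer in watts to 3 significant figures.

315 W

The extension cord and load are in series, so the same current flows in both; the loss is I²R_line.
I = P / V = 3640 / 240 = 15.17 A through the extension cord.
P_line = I² R_line = (15.17)² × 1.37 = 315.1 W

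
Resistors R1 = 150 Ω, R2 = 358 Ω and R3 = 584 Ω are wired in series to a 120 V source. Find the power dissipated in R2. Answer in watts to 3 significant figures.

Series elements share the same current, so find I first, then use P = I²R.
R_total = 150 + 358 + 584 = 1092 Ω
I = V / R_total = 120 / 1092 = 0.1099 A
P_R2 = I² × R2 = (0.1099)² × 358 = 4.323 W

4.32 W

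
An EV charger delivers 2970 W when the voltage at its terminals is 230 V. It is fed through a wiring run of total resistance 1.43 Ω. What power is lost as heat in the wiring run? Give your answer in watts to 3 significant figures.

238 W

The wiring run is a series resistance carrying the load current; its dissipation is I²R_line.
I = P / V = 2970 / 230 = 12.91 A through the wiring run.
P_line = I² R_line = (12.91)² × 1.43 = 238.4 W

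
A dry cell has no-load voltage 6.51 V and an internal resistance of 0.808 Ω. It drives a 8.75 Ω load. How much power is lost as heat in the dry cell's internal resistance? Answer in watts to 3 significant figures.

The internal resistance carries the same current as the load; P_int = I²r.
I = ε / (r + R) = 6.51 / (0.808 + 8.75) = 0.6811 A
P_int = I² r = (0.6811)² × 0.808 = 0.3748 W

0.375 W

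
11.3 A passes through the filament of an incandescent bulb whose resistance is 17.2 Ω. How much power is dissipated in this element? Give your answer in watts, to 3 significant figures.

2200 W

The current through and the resistance of the element are both given; use P = I²R.
P = (11.30 A)² × 17.2 Ω = 2196 W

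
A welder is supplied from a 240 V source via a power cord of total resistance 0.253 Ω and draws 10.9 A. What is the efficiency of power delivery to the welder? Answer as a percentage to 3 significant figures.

The power cord carries the full 10.9 A.
P_line = I² R_line = (10.90)² × 0.253 = 30.06 W
P_source = V I = 240 × 10.90 = 2616 W; P_load = 2586 W
η = P_load / P_source = 2586 / 2616 = 0.9885

98.9 %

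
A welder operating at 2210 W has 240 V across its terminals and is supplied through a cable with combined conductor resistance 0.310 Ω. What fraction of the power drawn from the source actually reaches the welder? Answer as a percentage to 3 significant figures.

98.8 %

I = P / V = 2210 / 240 = 9.208 A through the cable.
P_line = I² R_line = (9.208)² × 0.310 = 26.29 W
P_source = P_load + P_line = 2210 + 26.29 = 2236 W
η = P_load / P_source = 2210 / 2236 = 0.9882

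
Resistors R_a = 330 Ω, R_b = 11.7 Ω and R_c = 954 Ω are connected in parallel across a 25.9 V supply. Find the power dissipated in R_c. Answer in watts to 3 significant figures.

0.703 W

R_c sits directly across the source, so P = V²/R with V = 25.9 V.
P_R_c = V² / R_c = (25.9)² / 954 Ω = 0.7032 W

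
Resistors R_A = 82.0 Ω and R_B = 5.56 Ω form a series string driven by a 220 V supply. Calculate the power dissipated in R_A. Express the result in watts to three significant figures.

Since the resistors are in series they all carry the loop current I = V/R_total; the power in any one is I²R.
R_total = 82.0 + 5.56 = 87.56 Ω
I = V / R_total = 220 / 87.56 = 2.513 A
P_R_A = I² × R_A = (2.513)² × 82.0 = 517.7 W

518 W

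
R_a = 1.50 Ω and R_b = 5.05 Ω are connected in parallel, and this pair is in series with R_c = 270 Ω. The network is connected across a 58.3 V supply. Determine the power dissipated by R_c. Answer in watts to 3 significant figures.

Reduce the parallel combination to a single R_p; the circuit then becomes R_p in series with the remaining resistor.
R_p = (1.50×5.05)/(1.50+5.05) = 1.156 Ω
R_total = R_p + 270 = 1.156 + 270 = 271.2 Ω
I = V / R_total = 58.3 / 271.2 = 0.2150 A
All the supply current flows through R_c; use P = I²R_c.
P_R_c = (0.2150)² × 270 = 12.48 W

12.5 W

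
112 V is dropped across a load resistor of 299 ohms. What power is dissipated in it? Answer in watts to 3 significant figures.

V and R are stated; P = V²/R avoids computing the current.
P = (112 V)² / 299 Ω = 41.95 W

42.0 W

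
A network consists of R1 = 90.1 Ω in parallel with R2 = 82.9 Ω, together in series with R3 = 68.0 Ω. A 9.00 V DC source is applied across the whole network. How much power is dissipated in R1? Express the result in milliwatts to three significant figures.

Combine R1 and R2 into their parallel equivalent first, reducing the network to two series resistors.
R_p = (90.1×82.9)/(90.1+82.9) = 43.18 Ω
R_total = R_p + 68.0 = 43.18 + 68.0 = 111.2 Ω
I = V / R_total = 9.00 / 111.2 = 0.08095 A
Voltage across the parallel pair: V_p = I × R_p = 0.08095 × 43.18 = 3.495 V
Use P = V²/R for R1 with V = V_p.
P_R1 = (3.495)² / 90.1 = 0.1356 W

136 mW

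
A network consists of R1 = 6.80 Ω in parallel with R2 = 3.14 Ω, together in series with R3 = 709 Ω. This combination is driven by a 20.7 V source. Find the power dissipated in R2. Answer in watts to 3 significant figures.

Collapse the R1‖R2 pair into one equivalent R_p; then R_p and R3 form a series string.
R_p = (6.80×3.14)/(6.80+3.14) = 2.148 Ω
R_total = R_p + 709 = 2.148 + 709 = 711.1 Ω
I = V / R_total = 20.7 / 711.1 = 0.02911 A
Voltage across the parallel pair: V_p = I × R_p = 0.02911 × 2.148 = 0.06253 V
R2 has V_p across it, so P = V_p²/R2.
P_R2 = (0.06253)² / 3.14 = 0.001245 W

0.00125 W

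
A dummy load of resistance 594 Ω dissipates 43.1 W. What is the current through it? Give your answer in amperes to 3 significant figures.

0.269 A

Rearranging the power relation for the two known quantities gives I = √(P / R).
I = √(43.1 / 594) = 0.2694 A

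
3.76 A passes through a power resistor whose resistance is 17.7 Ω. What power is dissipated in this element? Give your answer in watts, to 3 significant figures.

With I and R stated, P = I²R applies in one step.
P = (3.760 A)² × 17.7 Ω = 250.2 W

250 W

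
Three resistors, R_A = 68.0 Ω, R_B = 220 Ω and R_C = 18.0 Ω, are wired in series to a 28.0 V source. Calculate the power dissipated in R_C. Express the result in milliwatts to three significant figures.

The current is common to all series resistors; compute it, then apply P = I²R for the target.
R_total = 68.0 + 220 + 18.0 = 306.0 Ω
I = V / R_total = 28.0 / 306.0 = 0.09150 A
P_R_C = I² × R_C = (0.09150)² × 18.0 = 0.1507 W

151 mW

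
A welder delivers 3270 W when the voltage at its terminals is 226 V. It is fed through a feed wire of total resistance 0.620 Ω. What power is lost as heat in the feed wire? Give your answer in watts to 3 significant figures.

Line loss is just I²R for the cable — we know both I and R_line directly.
I = P / V = 3270 / 226 = 14.47 A through the feed wire.
P_line = I² R_line = (14.47)² × 0.620 = 129.8 W

130 W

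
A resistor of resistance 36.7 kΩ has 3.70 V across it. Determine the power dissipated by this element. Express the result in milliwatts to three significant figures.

With V across and R both known, P = V²/R gives the dissipation directly.
P = (3.70 V)² / 36700 Ω = 0.0003730 W

0.373 mW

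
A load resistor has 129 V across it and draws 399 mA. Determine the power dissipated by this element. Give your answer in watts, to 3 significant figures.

With V and I both given, power follows immediately from P = V I.
P = 129 V × 0.3990 A = 51.47 W

51.5 W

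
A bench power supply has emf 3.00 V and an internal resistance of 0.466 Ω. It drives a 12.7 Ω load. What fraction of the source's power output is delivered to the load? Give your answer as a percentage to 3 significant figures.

96.5 %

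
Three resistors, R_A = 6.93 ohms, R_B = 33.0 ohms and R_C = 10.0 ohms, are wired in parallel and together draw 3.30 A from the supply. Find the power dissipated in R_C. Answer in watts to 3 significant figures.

14.4 W

We need the common branch voltage; get it from I_total × R_eq, then P = V²/R for the branch.
1/R_eq = 1/6.93 + 1/33.0 + 1/10.0 ⇒ R_eq = 3.642 Ω
V = I_total × R_eq = 3.300 × 3.642 = 12.02 V
P_R_C = V² / R_C = (12.02)² / 10.0 = 14.44 W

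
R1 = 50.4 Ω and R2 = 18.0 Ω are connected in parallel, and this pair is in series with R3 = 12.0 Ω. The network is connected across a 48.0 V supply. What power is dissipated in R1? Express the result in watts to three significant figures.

12.6 W

Reduce the parallel combination to a single R_p; the circuit then becomes R_p in series with the remaining resistor.
R_p = (50.4×18.0)/(50.4+18.0) = 13.26 Ω
R_total = R_p + 12.0 = 13.26 + 12.0 = 25.26 Ω
I = V / R_total = 48.0 / 25.26 = 1.900 A
Voltage across the parallel pair: V_p = I × R_p = 1.900 × 13.26 = 25.20 V
Use P = V²/R for R1 with V = V_p.
P_R1 = (25.20)² / 50.4 = 12.60 W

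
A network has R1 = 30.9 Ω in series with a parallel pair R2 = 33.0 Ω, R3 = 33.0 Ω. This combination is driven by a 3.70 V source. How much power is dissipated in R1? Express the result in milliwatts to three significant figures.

Replace R2 and R3 with their parallel equivalent so the circuit becomes R1 in series with R_p.
R_p = (33.0×33.0)/(33.0+33.0) = 16.50 Ω
R_total = 30.9 + 16.50 = 47.40 Ω
I = V / R_total = 3.70 / 47.40 = 0.07806 A
All the current flows through R1; use P = I²R.
P_R1 = (0.07806)² × 30.9 = 0.1883 W

188 mW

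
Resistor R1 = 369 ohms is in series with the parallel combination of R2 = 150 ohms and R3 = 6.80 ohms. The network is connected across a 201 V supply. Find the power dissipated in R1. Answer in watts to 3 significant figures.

Replace R2 and R3 with their parallel equivalent so the circuit becomes R1 in series with R_p.
R_p = (150×6.80)/(150+6.80) = 6.505 Ω
R_total = 369 + 6.505 = 375.5 Ω
I = V / R_total = 201 / 375.5 = 0.5353 A
R1 carries the full series current, so P = I²R.
P_R1 = (0.5353)² × 369 = 105.7 W

106 W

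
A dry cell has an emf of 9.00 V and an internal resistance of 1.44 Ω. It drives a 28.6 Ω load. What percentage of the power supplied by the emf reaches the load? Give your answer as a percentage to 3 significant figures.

95.2 %

η = P_load/(P_load+P_int) = I²R/(I²R+I²r) = R/(R+r) — the I² cancels for series elements.
η = R / (R + r) = 28.6 / (28.6 + 1.44) = 0.9521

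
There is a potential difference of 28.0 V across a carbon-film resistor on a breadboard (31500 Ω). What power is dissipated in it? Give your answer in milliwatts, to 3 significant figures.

24.9 mW

We know the drop across the element and its resistance — P = V²/R, one step.
P = (28.0 V)² / 31500 Ω = 0.02489 W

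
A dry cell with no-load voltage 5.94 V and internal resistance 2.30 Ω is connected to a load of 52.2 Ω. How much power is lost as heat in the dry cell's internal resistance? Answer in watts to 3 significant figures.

The source's internal resistance is just another series element carrying I; its dissipation is I²r.
I = ε / (r + R) = 5.94 / (2.30 + 52.2) = 0.1090 A
P_int = I² r = (0.1090)² × 2.30 = 0.02732 W

0.0273 W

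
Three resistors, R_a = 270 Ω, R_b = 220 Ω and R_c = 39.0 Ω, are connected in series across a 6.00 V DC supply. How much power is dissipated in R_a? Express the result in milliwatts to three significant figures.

34.7 mW

The current is common to all series resistors; compute it, then apply P = I²R for the target.
R_total = 270 + 220 + 39.0 = 529.0 Ω
I = V / R_total = 6.00 / 529.0 = 0.01134 A
P_R_a = I² × R_a = (0.01134)² × 270 = 0.03473 W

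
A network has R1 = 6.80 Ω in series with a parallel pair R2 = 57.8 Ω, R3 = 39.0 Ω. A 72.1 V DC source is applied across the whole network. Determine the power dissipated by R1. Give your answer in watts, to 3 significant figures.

39.0 W

Replace R2 and R3 with their parallel equivalent so the circuit becomes R1 in series with R_p.
R_p = (57.8×39.0)/(57.8+39.0) = 23.29 Ω
R_total = 6.80 + 23.29 = 30.09 Ω
I = V / R_total = 72.1 / 30.09 = 2.396 A
R1 is in the main series path, so its power is I²R1.
P_R1 = (2.396)² × 6.80 = 39.05 W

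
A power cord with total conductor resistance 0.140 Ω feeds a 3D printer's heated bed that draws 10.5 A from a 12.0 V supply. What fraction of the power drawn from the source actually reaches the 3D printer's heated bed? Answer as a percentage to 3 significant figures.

The power cord carries the full 10.5 A.
P_line = I² R_line = (10.50)² × 0.140 = 15.44 W
P_source = V I = 12.0 × 10.50 = 126.0 W; P_load = 110.6 W
η = P_load / P_source = 110.6 / 126.0 = 0.8775

87.8 %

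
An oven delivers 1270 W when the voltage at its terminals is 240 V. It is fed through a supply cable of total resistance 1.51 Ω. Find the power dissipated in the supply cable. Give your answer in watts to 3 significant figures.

42.3 W

The supply cable and load are in series, so the same current flows in both; the loss is I²R_line.
I = P / V = 1270 / 240 = 5.292 A through the supply cable.
P_line = I² R_line = (5.292)² × 1.51 = 42.28 W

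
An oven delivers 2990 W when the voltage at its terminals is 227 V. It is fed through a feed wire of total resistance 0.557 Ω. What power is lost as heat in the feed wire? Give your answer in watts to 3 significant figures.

Line loss is just I²R for the cable — we know both I and R_line directly.
I = P / V = 2990 / 227 = 13.17 A through the feed wire.
P_line = I² R_line = (13.17)² × 0.557 = 96.64 W

96.6 W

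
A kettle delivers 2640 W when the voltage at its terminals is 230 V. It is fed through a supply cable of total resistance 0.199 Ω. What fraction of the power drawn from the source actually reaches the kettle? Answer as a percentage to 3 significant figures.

I = P / V = 2640 / 230 = 11.48 A through the supply cable.
P_line = I² R_line = (11.48)² × 0.199 = 26.22 W
P_source = P_load + P_line = 2640 + 26.22 = 2666 W
η = P_load / P_source = 2640 / 2666 = 0.9902

99.0 %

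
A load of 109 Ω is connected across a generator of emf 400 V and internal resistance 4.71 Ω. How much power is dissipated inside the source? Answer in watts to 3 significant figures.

r is in series with the load, so it carries the full circuit current — the loss in it is I²r.
I = ε / (r + R) = 400 / (4.71 + 109) = 3.518 A
P_int = I² r = (3.518)² × 4.71 = 58.28 W

58.3 W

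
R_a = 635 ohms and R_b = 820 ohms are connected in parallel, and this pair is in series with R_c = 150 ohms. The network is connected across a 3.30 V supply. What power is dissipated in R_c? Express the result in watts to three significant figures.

0.00633 W

Collapse the R_a‖R_b pair into one equivalent R_p; then R_p and R_c form a series string.
R_p = (635×820)/(635+820) = 357.9 Ω
R_total = R_p + 150 = 357.9 + 150 = 507.9 Ω
I = V / R_total = 3.30 / 507.9 = 0.006498 A
All the supply current flows through R_c; use P = I²R_c.
P_R_c = (0.006498)² × 150 = 0.006333 W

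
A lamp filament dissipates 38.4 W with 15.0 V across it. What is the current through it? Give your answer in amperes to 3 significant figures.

2.56 A

From P = V I = I²R = V²/R, with the two given quantities we get I = P / V.
I = 38.4 / 15.0 = 2.560 A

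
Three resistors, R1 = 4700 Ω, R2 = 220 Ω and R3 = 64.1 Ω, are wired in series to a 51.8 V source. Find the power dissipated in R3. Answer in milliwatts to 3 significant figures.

6.92 mW

In a series string the same current flows through every resistor — find that current, then P = I²R for the one we want.
R_total = 4700 + 220 + 64.1 = 4984 Ω
I = V / R_total = 51.8 / 4984 = 0.01039 A
P_R3 = I² × R3 = (0.01039)² × 64.1 = 0.006924 W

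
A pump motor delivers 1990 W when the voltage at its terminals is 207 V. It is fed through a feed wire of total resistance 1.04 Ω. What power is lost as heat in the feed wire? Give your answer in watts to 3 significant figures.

96.1 W

Only the current and the line resistance are needed for the I²R loss.
I = P / V = 1990 / 207 = 9.614 A through the feed wire.
P_line = I² R_line = (9.614)² × 1.04 = 96.12 W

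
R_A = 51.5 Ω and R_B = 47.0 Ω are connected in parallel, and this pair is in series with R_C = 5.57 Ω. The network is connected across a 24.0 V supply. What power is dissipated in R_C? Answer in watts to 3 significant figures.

3.53 W

Reduce the parallel combination to a single R_p; the circuit then becomes R_p in series with the remaining resistor.
R_p = (51.5×47.0)/(51.5+47.0) = 24.57 Ω
R_total = R_p + 5.57 = 24.57 + 5.57 = 30.14 Ω
I = V / R_total = 24.0 / 30.14 = 0.7962 A
R_C carries the full series current, so P = I²R.
P_R_C = (0.7962)² × 5.57 = 3.531 W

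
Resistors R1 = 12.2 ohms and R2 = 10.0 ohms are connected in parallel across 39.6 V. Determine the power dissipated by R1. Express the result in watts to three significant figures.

129 W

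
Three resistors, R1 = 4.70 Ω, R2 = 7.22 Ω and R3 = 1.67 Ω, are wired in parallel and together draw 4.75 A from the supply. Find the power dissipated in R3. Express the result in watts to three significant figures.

The branches share the same voltage, but only the total current is given — find V from the equivalent resistance first.
1/R_eq = 1/4.70 + 1/7.22 + 1/1.67 ⇒ R_eq = 1.053 Ω
V = I_total × R_eq = 4.750 × 1.053 = 5.000 V
P_R3 = V² / R3 = (5.000)² / 1.67 = 14.97 W

15.0 W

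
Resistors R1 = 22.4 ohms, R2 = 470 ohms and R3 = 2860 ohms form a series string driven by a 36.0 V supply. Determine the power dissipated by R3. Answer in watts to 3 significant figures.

0.330 W

Since the resistors are in series they all carry the loop current I = V/R_total; the power in any one is I²R.
R_total = 22.4 + 470 + 2860 = 3352 Ω
I = V / R_total = 36.0 / 3352 = 0.01074 A
P_R3 = I² × R3 = (0.01074)² × 2860 = 0.3298 W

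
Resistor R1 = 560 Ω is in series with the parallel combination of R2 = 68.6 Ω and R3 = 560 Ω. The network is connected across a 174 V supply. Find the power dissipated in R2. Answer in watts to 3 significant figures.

Collapse R2‖R3 to a single equivalent, reducing the network to two series elements.
R_p = (68.6×560)/(68.6+560) = 61.11 Ω
R_total = 560 + 61.11 = 621.1 Ω
I = V / R_total = 174 / 621.1 = 0.2801 A
Voltage across the parallel pair: V_p = I × R_p = 0.2801 × 61.11 = 17.12 V
With V_p across R2, its power is V_p²/R2.
P_R2 = (17.12)² / 68.6 = 4.273 W

4.27 W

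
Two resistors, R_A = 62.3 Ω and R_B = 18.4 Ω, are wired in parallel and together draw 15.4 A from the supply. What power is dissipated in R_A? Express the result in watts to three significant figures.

Parallel branches share V, not I — compute V via R_eq, then use V²/R for the target branch.
1/R_eq = 1/62.3 + 1/18.4 ⇒ R_eq = 14.20 Ω
V = I_total × R_eq = 15.40 × 14.20 = 218.8 V
P_R_A = V² / R_A = (218.8)² / 62.3 = 768.1 W

768 W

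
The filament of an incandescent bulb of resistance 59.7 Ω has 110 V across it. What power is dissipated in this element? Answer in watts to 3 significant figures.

V and R are stated; P = V²/R avoids computing the current.
P = (110 V)² / 59.7 Ω = 202.7 W

203 W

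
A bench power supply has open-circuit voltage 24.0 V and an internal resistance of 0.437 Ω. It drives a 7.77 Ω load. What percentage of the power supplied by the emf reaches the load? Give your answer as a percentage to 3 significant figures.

η = P_load/(P_load+P_int) = I²R/(I²R+I²r) = R/(R+r) — the I² cancels for series elements.
η = R / (R + r) = 7.77 / (7.77 + 0.437) = 0.9468

94.7 %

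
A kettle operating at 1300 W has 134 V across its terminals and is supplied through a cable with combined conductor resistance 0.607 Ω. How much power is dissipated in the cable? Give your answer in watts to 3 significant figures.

The cable and load are in series, so the same current flows in both; the loss is I²R_line.
I = P / V = 1300 / 134 = 9.701 A through the cable.
P_line = I² R_line = (9.701)² × 0.607 = 57.13 W

57.1 W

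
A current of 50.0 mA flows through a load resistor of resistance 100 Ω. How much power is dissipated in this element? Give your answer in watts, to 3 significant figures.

0.250 W

Knowing I and R, the power is just I²R — no need to find V first.
P = (0.05000 A)² × 100 Ω = 0.2500 W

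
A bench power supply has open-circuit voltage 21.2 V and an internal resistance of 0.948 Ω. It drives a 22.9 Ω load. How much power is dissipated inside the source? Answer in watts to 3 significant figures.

The source's internal resistance is just another series element carrying I; its dissipation is I²r.
I = ε / (r + R) = 21.2 / (0.948 + 22.9) = 0.8890 A
P_int = I² r = (0.8890)² × 0.948 = 0.7492 W

0.749 W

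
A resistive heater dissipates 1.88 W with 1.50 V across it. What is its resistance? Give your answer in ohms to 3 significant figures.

1.20 Ω

From P = V I = I²R = V²/R, with the two given quantities we get R = V² / P.
R = (1.50)² / 1.88 = 1.197 Ω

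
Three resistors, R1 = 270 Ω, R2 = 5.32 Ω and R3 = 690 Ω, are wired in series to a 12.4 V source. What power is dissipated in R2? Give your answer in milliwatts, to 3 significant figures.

The current is common to all series resistors; compute it, then apply P = I²R for the target.
R_total = 270 + 5.32 + 690 = 965.3 Ω
I = V / R_total = 12.4 / 965.3 = 0.01285 A
P_R2 = I² × R2 = (0.01285)² × 5.32 = 0.0008778 W

0.878 mW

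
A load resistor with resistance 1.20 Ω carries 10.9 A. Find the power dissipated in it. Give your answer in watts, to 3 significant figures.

Current and resistance are given, so P = I²R is the direct form.
P = (10.90 A)² × 1.20 Ω = 142.6 W

143 W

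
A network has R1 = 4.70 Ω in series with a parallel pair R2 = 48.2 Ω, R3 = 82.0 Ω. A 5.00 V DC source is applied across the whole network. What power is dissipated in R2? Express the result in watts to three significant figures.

Replace R2 and R3 with their parallel equivalent so the circuit becomes R1 in series with R_p.
R_p = (48.2×82.0)/(48.2+82.0) = 30.36 Ω
R_total = 4.70 + 30.36 = 35.06 Ω
I = V / R_total = 5.00 / 35.06 = 0.1426 A
Voltage across the parallel pair: V_p = I × R_p = 0.1426 × 30.36 = 4.330 V
R2 is across V_p, so use P = V²/R for that branch.
P_R2 = (4.330)² / 48.2 = 0.3889 W

0.389 W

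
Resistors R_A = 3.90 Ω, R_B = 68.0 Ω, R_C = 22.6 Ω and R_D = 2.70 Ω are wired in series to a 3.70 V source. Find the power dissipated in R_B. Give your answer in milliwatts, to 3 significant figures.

Every series element carries the same I. Get I from the total resistance, then P = I² × R_B.
R_total = 3.90 + 68.0 + 22.6 + 2.70 = 97.20 Ω
I = V / R_total = 3.70 / 97.20 = 0.03807 A
P_R_B = I² × R_B = (0.03807)² × 68.0 = 0.09853 W

98.5 mW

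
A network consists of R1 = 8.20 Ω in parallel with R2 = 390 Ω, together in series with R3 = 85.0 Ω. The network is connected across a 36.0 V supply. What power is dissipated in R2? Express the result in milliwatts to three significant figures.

Collapse the R1‖R2 pair into one equivalent R_p; then R_p and R3 form a series string.
R_p = (8.20×390)/(8.20+390) = 8.031 Ω
R_total = R_p + 85.0 = 8.031 + 85.0 = 93.03 Ω
I = V / R_total = 36.0 / 93.03 = 0.3870 A
Voltage across the parallel pair: V_p = I × R_p = 0.3870 × 8.031 = 3.108 V
R2 has V_p across it, so P = V_p²/R2.
P_R2 = (3.108)² / 390 = 0.02476 W

24.8 mW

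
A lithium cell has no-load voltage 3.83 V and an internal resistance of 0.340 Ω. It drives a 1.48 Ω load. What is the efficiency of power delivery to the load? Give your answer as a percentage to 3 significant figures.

81.3 %

The source delivers εI, of which I²R reaches the load and I²r is lost; since I is common, η = R/(R+r).
η = R / (R + r) = 1.48 / (1.48 + 0.340) = 0.8132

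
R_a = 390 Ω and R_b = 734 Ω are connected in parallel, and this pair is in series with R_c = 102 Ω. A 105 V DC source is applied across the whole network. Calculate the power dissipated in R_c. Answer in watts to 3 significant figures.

Reduce the parallel combination to a single R_p; the circuit then becomes R_p in series with the remaining resistor.
R_p = (390×734)/(390+734) = 254.7 Ω
R_total = R_p + 102 = 254.7 + 102 = 356.7 Ω
I = V / R_total = 105 / 356.7 = 0.2944 A
All the supply current flows through R_c; use P = I²R_c.
P_R_c = (0.2944)² × 102 = 8.839 W

8.84 W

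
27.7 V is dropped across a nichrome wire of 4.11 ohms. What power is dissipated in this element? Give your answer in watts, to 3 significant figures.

187 W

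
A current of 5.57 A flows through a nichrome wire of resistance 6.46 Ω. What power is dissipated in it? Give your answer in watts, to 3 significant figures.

With I and R stated, P = I²R applies in one step.
P = (5.570 A)² × 6.46 Ω = 200.4 W

200 W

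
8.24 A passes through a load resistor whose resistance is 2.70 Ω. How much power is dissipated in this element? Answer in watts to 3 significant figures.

183 W

Knowing I and R, the power is just I²R — no need to find V first.
P = (8.240 A)² × 2.70 Ω = 183.3 W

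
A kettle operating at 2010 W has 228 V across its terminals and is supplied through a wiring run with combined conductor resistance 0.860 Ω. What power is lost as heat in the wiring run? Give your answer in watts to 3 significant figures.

66.8 W

The wiring run and load are in series, so the same current flows in both; the loss is I²R_line.
I = P / V = 2010 / 228 = 8.816 A through the wiring run.
P_line = I² R_line = (8.816)² × 0.860 = 66.84 W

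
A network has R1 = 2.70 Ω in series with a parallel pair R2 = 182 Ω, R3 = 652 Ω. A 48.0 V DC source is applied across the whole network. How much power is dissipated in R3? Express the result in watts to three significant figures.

Reduce the parallel pair to R_p first; the network is then a simple series string.
R_p = (182×652)/(182+652) = 142.3 Ω
R_total = 2.70 + 142.3 = 145.0 Ω
I = V / R_total = 48.0 / 145.0 = 0.3311 A
Voltage across the parallel pair: V_p = I × R_p = 0.3311 × 142.3 = 47.11 V
R3 is across V_p, so use P = V²/R for that branch.
P_R3 = (47.11)² / 652 = 3.403 W

3.40 W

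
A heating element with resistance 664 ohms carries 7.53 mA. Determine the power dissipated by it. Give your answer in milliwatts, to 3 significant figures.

Knowing I and R, the power is just I²R — no need to find V first.
P = (0.007530 A)² × 664 Ω = 0.03765 W

37.6 mW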